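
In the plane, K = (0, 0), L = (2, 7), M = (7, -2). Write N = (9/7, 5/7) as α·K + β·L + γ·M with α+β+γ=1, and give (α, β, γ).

(5/7, 1/7, 1/7)

Signed area of the reference triangle: [KLM] = ½·(0·(7−(-2)) + 2·(-2−0) + 7·(0−7)) = ½·(0 − 4 − 49) = -53/2.
[NLM] = ½·((9/7)·(7−(-2)) + 2·(-2−(5/7)) + 7·(5/7−7)) = ½·(81/7 − 38/7 − 44) = -265/14, so the K-coordinate is (-265/14)/(-53/2) = 5/7.
[KNM] = ½·(0·(5/7−(-2)) + (9/7)·(-2−0) + 7·(0−(5/7))) = ½·(0 − 18/7 − 5) = -53/14, so the L-coordinate is 1/7.
[KLN] = ½·(0·(7−(5/7)) + 2·(5/7−0) + (9/7)·(0−7)) = ½·(0 + 10/7 − 9) = -53/14, so the M-coordinate is 1/7.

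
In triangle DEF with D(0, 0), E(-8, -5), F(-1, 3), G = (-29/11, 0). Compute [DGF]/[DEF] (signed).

3/11

[DEF] = ½·(0·(-5−3) + (-8)·(3−0) + (-1)·(0−(-5))) = ½·(0 − 24 − 5) = -29/2.
[DGF] = ½·(0·(0−3) + (-29/11)·(3−0) + (-1)·(0−0)) = ½·(0 − 87/11 + 0) = -87/22, so the ratio is (-87/22)/(-29/2) = 3/11.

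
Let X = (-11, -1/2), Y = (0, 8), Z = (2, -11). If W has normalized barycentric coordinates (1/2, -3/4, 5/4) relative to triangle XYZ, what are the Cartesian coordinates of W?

W = (1/2)·X + (-3/4)·Y + (5/4)·Z.
x-coordinate: (1/2)·(-11) + (-3/4)·0 + (5/4)·2 = -3.
y-coordinate: (1/2)·(-1/2) + (-3/4)·8 + (5/4)·(-11) = -20.

(-3, -20)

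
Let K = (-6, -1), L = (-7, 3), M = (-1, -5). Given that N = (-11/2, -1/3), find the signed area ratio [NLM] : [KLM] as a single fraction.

1/2

[KLM] = ½·((-6)·(3−(-5)) + (-7)·(-5−(-1)) + (-1)·(-1−3)) = ½·(-48 + 28 + 4) = -8.
[NLM] = ½·((-11/2)·(3−(-5)) + (-7)·(-5−(-1/3)) + (-1)·(-1/3−3)) = ½·(-44 + 98/3 + 10/3) = -4, so the ratio is (-4)/(-8) = 1/2.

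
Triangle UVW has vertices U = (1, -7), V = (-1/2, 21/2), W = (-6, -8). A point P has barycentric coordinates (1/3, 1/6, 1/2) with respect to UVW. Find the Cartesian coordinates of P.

P = (1/3)·U + (1/6)·V + (1/2)·W.
x-coordinate: (1/3)·1 + (1/6)·(-1/2) + (1/2)·(-6) = -11/4.
y-coordinate: (1/3)·(-7) + (1/6)·(21/2) + (1/2)·(-8) = -55/12.

(-11/4, -55/12)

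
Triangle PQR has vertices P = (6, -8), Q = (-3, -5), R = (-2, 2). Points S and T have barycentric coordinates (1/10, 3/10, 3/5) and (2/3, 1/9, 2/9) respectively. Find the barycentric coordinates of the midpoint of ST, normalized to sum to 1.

(23/60, 37/180, 37/90)

Since both coordinate triples sum to 1, the midpoint's barycentrics are the componentwise average.
(1/10+2/3)/2 = 23/60; similarly 37/180 and 37/90.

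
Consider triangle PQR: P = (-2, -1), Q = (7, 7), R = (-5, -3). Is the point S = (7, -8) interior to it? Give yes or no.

no

Barycentric coordinates of S: (30, -13/2, -45/2).
The three coordinates are positive, negative, negative; a point is interior exactly when all three are positive.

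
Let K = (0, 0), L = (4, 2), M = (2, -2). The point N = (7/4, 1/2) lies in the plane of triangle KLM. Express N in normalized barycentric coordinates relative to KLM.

(1/2, 3/8, 1/8)

Signed area of the reference triangle: [KLM] = ½·(0·(2−(-2)) + 4·(-2−0) + 2·(0−2)) = ½·(0 − 8 − 4) = -6.
[NLM] = ½·((7/4)·(2−(-2)) + 4·(-2−(1/2)) + 2·(1/2−2)) = ½·(7 − 10 − 3) = -3, so the K-coordinate is (-3)/(-6) = 1/2.
[KNM] = ½·(0·(1/2−(-2)) + (7/4)·(-2−0) + 2·(0−(1/2))) = ½·(0 − 7/2 − 1) = -9/4, so the L-coordinate is 3/8.
[KLN] = ½·(0·(2−(1/2)) + 4·(1/2−0) + (7/4)·(0−2)) = ½·(0 + 2 − 7/2) = -3/4, so the M-coordinate is 1/8.
Check: 1/2 + 3/8 + 1/8 = 1.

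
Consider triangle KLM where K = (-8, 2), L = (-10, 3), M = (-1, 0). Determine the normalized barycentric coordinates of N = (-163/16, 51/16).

(-3/8, 21/16, 1/16)

Signed area of the reference triangle: [KLM] = ½·((-8)·(3−0) + (-10)·(0−2) + (-1)·(2−3)) = ½·(-24 + 20 + 1) = -3/2.
[NLM] = ½·((-163/16)·(3−0) + (-10)·(0−(51/16)) + (-1)·(51/16−3)) = ½·(-489/16 + 255/8 − 3/16) = 9/16, so the K-coordinate is (9/16)/(-3/2) = -3/8.
[KNM] = ½·((-8)·(51/16−0) + (-163/16)·(0−2) + (-1)·(2−(51/16))) = ½·(-51/2 + 163/8 + 19/16) = -63/32, so the L-coordinate is 21/16.
[KLN] = ½·((-8)·(3−(51/16)) + (-10)·(51/16−2) + (-163/16)·(2−3)) = ½·(3/2 − 95/8 + 163/16) = -3/32, so the M-coordinate is 1/16.
Check: -3/8 + 21/16 + 1/16 = 1.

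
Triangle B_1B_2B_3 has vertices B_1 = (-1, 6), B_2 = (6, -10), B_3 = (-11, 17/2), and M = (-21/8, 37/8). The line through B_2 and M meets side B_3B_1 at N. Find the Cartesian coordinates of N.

(-27/7, 47/7)

Barycentric coordinates of M with respect to B_1B_2B_3: (5/8, 1/8, 1/4).
On side B_3B_1 the B_2-coordinate is zero; dropping M's B_2-weight 1/8 and renormalizing the remaining 1/4 : 5/8 gives weights 2/7, 5/7 on B_3, B_1.
N = (2/7)·(-11, 17/2) + (5/7)·(-1, 6) = (-27/7, 47/7).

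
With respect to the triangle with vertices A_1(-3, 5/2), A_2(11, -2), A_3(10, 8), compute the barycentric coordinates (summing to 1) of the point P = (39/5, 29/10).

(1/5, 2/5, 2/5)

Signed area of the reference triangle: [A_1A_2A_3] = ½·((-3)·(-2−8) + 11·(8−(5/2)) + 10·(5/2−(-2))) = ½·(30 + 121/2 + 45) = 271/4.
[PA_2A_3] = ½·((39/5)·(-2−8) + 11·(8−(29/10)) + 10·(29/10−(-2))) = ½·(-78 + 561/10 + 49) = 271/20, so the A_1-coordinate is (271/20)/(271/4) = 1/5.
[A_1PA_3] = ½·((-3)·(29/10−8) + (39/5)·(8−(5/2)) + 10·(5/2−(29/10))) = ½·(153/10 + 429/10 − 4) = 271/10, so the A_2-coordinate is 2/5.
[A_1A_2P] = ½·((-3)·(-2−(29/10)) + 11·(29/10−(5/2)) + (39/5)·(5/2−(-2))) = ½·(147/10 + 22/5 + 351/10) = 271/10, so the A_3-coordinate is 2/5.
Check: 1/5 + 2/5 + 2/5 = 1.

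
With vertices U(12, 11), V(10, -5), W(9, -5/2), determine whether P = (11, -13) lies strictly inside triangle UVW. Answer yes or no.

Barycentric coordinates of P: (-11/42, 39/14, -32/21).
The three coordinates are negative, positive, negative; a point is interior exactly when all three are positive.

no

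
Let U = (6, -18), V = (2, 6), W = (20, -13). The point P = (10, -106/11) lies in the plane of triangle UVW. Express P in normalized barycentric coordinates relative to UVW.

(4/11, 3/11, 4/11)

Signed area of the reference triangle: [UVW] = ½·(6·(6−(-13)) + 2·(-13−(-18)) + 20·(-18−6)) = ½·(114 + 10 − 480) = -178.
[PVW] = ½·(10·(6−(-13)) + 2·(-13−(-106/11)) + 20·(-106/11−6)) = ½·(190 − 74/11 − 3440/11) = -712/11, so the U-coordinate is (-712/11)/(-178) = 4/11.
[UPW] = ½·(6·(-106/11−(-13)) + 10·(-13−(-18)) + 20·(-18−(-106/11))) = ½·(222/11 + 50 − 1840/11) = -534/11, so the V-coordinate is 3/11.
[UVP] = ½·(6·(6−(-106/11)) + 2·(-106/11−(-18)) + 10·(-18−6)) = ½·(1032/11 + 184/11 − 240) = -712/11, so the W-coordinate is 4/11.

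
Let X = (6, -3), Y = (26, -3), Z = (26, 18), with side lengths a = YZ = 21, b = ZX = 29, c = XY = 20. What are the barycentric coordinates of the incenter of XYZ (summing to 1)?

(3/10, 29/70, 2/7)

The incenter has barycentric coordinates proportional to the opposite side lengths: (21 : 29 : 20).
Normalizing by 21+29+20 = 70 gives (3/10, 29/70, 2/7).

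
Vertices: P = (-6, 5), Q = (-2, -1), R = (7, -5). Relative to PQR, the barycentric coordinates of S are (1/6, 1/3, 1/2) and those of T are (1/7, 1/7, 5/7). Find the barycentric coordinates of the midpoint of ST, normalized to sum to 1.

Since both coordinate triples sum to 1, the midpoint's barycentrics are the componentwise average.
(1/6+1/7)/2 = 13/84; similarly 5/21 and 17/28.

(13/84, 5/21, 17/28)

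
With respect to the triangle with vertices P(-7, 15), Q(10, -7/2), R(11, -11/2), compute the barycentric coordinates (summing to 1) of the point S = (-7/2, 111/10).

(4/5, 1/10, 1/10)

Signed area of the reference triangle: [PQR] = ½·((-7)·(-7/2−(-11/2)) + 10·(-11/2−15) + 11·(15−(-7/2))) = ½·(-14 − 205 + 407/2) = -31/4.
[SQR] = ½·((-7/2)·(-7/2−(-11/2)) + 10·(-11/2−(111/10)) + 11·(111/10−(-7/2))) = ½·(-7 − 166 + 803/5) = -31/5, so the P-coordinate is (-31/5)/(-31/4) = 4/5.
[PSR] = ½·((-7)·(111/10−(-11/2)) + (-7/2)·(-11/2−15) + 11·(15−(111/10))) = ½·(-581/5 + 287/4 + 429/10) = -31/40, so the Q-coordinate is 1/10.
[PQS] = ½·((-7)·(-7/2−(111/10)) + 10·(111/10−15) + (-7/2)·(15−(-7/2))) = ½·(511/5 − 39 − 259/4) = -31/40, so the R-coordinate is 1/10.
Check: 4/5 + 1/10 + 1/10 = 1.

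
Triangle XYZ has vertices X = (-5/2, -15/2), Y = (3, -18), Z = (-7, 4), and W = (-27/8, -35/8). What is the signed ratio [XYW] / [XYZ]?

1/2

[XYZ] = ½·((-5/2)·(-18−4) + 3·(4−(-15/2)) + (-7)·(-15/2−(-18))) = ½·(55 + 69/2 − 147/2) = 8.
[XYW] = ½·((-5/2)·(-18−(-35/8)) + 3·(-35/8−(-15/2)) + (-27/8)·(-15/2−(-18))) = ½·(545/16 + 75/8 − 567/16) = 4, so the ratio is 4/8 = 1/2.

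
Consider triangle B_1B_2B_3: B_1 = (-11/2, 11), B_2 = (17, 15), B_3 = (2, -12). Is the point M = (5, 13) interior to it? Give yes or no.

no

Barycentric coordinates of M: (196/365, 171/365, -2/365).
The three coordinates are positive, positive, negative; a point is interior exactly when all three are positive.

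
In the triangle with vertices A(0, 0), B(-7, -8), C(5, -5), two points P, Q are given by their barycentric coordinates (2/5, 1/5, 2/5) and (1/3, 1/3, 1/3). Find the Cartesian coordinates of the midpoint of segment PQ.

Barycentric coordinates of the midpoint are the average: (11/30, 4/15, 11/30).
Converting: (11/30)·A + (4/15)·B + (11/30)·C = (-1/30, -119/30).

(-1/30, -119/30)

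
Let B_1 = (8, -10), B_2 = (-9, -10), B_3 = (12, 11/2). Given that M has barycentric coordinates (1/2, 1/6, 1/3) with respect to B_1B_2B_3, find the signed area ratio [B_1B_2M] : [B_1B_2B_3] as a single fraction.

1/3

The signed ratio [B_1B_2M]/[B_1B_2B_3] equals the barycentric coordinate of M at vertex B_3, which is 1/3.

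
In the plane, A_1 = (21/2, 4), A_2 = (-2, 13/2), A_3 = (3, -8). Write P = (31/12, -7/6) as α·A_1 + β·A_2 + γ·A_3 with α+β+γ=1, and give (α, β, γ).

Signed area of the reference triangle: [A_1A_2A_3] = ½·((21/2)·(13/2−(-8)) + (-2)·(-8−4) + 3·(4−(13/2))) = ½·(609/4 + 24 − 15/2) = 675/8.
[PA_2A_3] = ½·((31/12)·(13/2−(-8)) + (-2)·(-8−(-7/6)) + 3·(-7/6−(13/2))) = ½·(899/24 + 41/3 − 23) = 225/16, so the A_1-coordinate is (225/16)/(675/8) = 1/6.
[A_1PA_3] = ½·((21/2)·(-7/6−(-8)) + (31/12)·(-8−4) + 3·(4−(-7/6))) = ½·(287/4 − 31 + 31/2) = 225/8, so the A_2-coordinate is 1/3.
[A_1A_2P] = ½·((21/2)·(13/2−(-7/6)) + (-2)·(-7/6−4) + (31/12)·(4−(13/2))) = ½·(161/2 + 31/3 − 155/24) = 675/16, so the A_3-coordinate is 1/2.
Check: 1/6 + 1/3 + 1/2 = 1.

(1/6, 1/3, 1/2)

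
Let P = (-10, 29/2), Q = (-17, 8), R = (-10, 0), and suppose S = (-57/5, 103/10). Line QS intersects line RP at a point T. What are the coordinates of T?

Barycentric coordinates of S with respect to PQR: (3/5, 1/5, 1/5).
On side RP the Q-coordinate is zero; dropping S's Q-weight 1/5 and renormalizing the remaining 1/5 : 3/5 gives weights 1/4, 3/4 on R, P.
T = (1/4)·(-10, 0) + (3/4)·(-10, 29/2) = (-10, 87/8).

(-10, 87/8)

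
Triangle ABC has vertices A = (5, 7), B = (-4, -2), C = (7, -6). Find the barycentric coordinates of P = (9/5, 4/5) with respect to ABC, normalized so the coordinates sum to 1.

Signed area of the reference triangle: [ABC] = ½·(5·(-2−(-6)) + (-4)·(-6−7) + 7·(7−(-2))) = ½·(20 + 52 + 63) = 135/2.
[PBC] = ½·((9/5)·(-2−(-6)) + (-4)·(-6−(4/5)) + 7·(4/5−(-2))) = ½·(36/5 + 136/5 + 98/5) = 27, so the A-coordinate is 27/(135/2) = 2/5.
[APC] = ½·(5·(4/5−(-6)) + (9/5)·(-6−7) + 7·(7−(4/5))) = ½·(34 − 117/5 + 217/5) = 27, so the B-coordinate is 2/5.
[ABP] = ½·(5·(-2−(4/5)) + (-4)·(4/5−7) + (9/5)·(7−(-2))) = ½·(-14 + 124/5 + 81/5) = 27/2, so the C-coordinate is 1/5.

(2/5, 2/5, 1/5)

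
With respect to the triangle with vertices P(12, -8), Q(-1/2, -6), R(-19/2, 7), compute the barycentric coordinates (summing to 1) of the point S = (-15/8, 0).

(1/4, 1/4, 1/2)

Signed area of the reference triangle: [PQR] = ½·(12·(-6−7) + (-1/2)·(7−(-8)) + (-19/2)·(-8−(-6))) = ½·(-156 − 15/2 + 19) = -289/4.
[SQR] = ½·((-15/8)·(-6−7) + (-1/2)·(7−0) + (-19/2)·(0−(-6))) = ½·(195/8 − 7/2 − 57) = -289/16, so the P-coordinate is (-289/16)/(-289/4) = 1/4.
[PSR] = ½·(12·(0−7) + (-15/8)·(7−(-8)) + (-19/2)·(-8−0)) = ½·(-84 − 225/8 + 76) = -289/16, so the Q-coordinate is 1/4.
[PQS] = ½·(12·(-6−0) + (-1/2)·(0−(-8)) + (-15/8)·(-8−(-6))) = ½·(-72 − 4 + 15/4) = -289/8, so the R-coordinate is 1/2.
Check: 1/4 + 1/4 + 1/2 = 1.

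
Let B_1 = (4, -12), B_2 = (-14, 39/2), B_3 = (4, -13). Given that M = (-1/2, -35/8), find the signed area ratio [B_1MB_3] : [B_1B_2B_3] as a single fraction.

[B_1B_2B_3] = ½·(4·(39/2−(-13)) + (-14)·(-13−(-12)) + 4·(-12−(39/2))) = ½·(130 + 14 − 126) = 9.
[B_1MB_3] = ½·(4·(-35/8−(-13)) + (-1/2)·(-13−(-12)) + 4·(-12−(-35/8))) = ½·(69/2 + 1/2 − 61/2) = 9/4, so the ratio is (9/4)/9 = 1/4.

1/4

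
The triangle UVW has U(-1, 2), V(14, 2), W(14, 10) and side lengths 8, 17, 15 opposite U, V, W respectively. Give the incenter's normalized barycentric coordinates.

(1/5, 17/40, 3/8)

The incenter has barycentric coordinates proportional to the opposite side lengths: (8 : 17 : 15).
Normalizing by 8+17+15 = 40 gives (1/5, 17/40, 3/8).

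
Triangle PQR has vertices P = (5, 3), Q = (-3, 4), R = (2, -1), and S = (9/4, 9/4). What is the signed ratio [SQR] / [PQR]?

[PQR] = ½·(5·(4−(-1)) + (-3)·(-1−3) + 2·(3−4)) = ½·(25 + 12 − 2) = 35/2.
[SQR] = ½·((9/4)·(4−(-1)) + (-3)·(-1−(9/4)) + 2·(9/4−4)) = ½·(45/4 + 39/4 − 7/2) = 35/4, so the ratio is (35/4)/(35/2) = 1/2.

1/2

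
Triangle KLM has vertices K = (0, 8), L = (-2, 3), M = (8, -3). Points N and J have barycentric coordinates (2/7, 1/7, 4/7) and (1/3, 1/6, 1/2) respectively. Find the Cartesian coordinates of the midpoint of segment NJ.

(167/42, 4/3)

Barycentric coordinates of the midpoint are the average: (13/42, 13/84, 15/28).
Converting: (13/42)·K + (13/84)·L + (15/28)·M = (167/42, 4/3).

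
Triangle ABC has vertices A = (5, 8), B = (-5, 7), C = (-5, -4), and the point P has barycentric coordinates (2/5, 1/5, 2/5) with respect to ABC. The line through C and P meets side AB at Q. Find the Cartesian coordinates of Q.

Line CP meets AB where the C-coordinate vanishes; zeroing P's C-weight and renormalizing leaves A, B-weights 2/5 : 1/5 → (2/3, 1/3).
So Q = (2/3)·A + (1/3)·B = (5/3, 23/3).

(5/3, 23/3)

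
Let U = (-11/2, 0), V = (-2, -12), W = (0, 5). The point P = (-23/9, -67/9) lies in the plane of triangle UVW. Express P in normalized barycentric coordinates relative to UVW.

(2/9, 2/3, 1/9)

Signed area of the reference triangle: [UVW] = ½·((-11/2)·(-12−5) + (-2)·(5−0) + 0·(0−(-12))) = ½·(187/2 − 10 + 0) = 167/4.
[PVW] = ½·((-23/9)·(-12−5) + (-2)·(5−(-67/9)) + 0·(-67/9−(-12))) = ½·(391/9 − 224/9 + 0) = 167/18, so the U-coordinate is (167/18)/(167/4) = 2/9.
[UPW] = ½·((-11/2)·(-67/9−5) + (-23/9)·(5−0) + 0·(0−(-67/9))) = ½·(616/9 − 115/9 + 0) = 167/6, so the V-coordinate is 2/3.
[UVP] = ½·((-11/2)·(-12−(-67/9)) + (-2)·(-67/9−0) + (-23/9)·(0−(-12))) = ½·(451/18 + 134/9 − 92/3) = 167/36, so the W-coordinate is 1/9.
Check: 2/9 + 2/3 + 1/9 = 1.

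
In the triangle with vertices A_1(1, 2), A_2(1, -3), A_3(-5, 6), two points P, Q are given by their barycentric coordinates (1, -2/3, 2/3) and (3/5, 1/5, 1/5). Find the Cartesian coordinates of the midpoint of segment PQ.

(-8/5, 49/10)

Barycentric coordinates of the midpoint are the average: (4/5, -7/30, 13/30).
Converting: (4/5)·A_1 + (-7/30)·A_2 + (13/30)·A_3 = (-8/5, 49/10).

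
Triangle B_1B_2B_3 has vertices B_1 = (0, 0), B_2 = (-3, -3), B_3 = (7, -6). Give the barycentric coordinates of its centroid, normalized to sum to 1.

The centroid is the average of the vertices, so each weight is 1/3.

(1/3, 1/3, 1/3)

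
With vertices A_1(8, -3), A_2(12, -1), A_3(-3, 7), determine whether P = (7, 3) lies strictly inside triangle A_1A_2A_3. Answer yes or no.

Barycentric coordinates of P: (-10/31, 28/31, 13/31).
The three coordinates are negative, positive, positive; a point is interior exactly when all three are positive.

no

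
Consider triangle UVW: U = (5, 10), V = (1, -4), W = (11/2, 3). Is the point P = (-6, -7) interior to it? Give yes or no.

Barycentric coordinates of P: (71/70, 171/70, -86/35).
The three coordinates are positive, positive, negative; a point is interior exactly when all three are positive.

no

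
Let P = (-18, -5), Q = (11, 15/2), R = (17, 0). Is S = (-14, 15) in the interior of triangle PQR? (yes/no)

Barycentric coordinates of S: (19/39, 272/117, -212/117).
The three coordinates are positive, positive, negative; a point is interior exactly when all three are positive.

no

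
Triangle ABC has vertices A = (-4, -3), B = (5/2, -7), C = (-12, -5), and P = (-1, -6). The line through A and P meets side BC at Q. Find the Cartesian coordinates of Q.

Barycentric coordinates of P with respect to ABC: (1/6, 2/3, 1/6).
On side BC the A-coordinate is zero; dropping P's A-weight 1/6 and renormalizing the remaining 2/3 : 1/6 gives weights 4/5, 1/5 on B, C.
Q = (4/5)·(5/2, -7) + (1/5)·(-12, -5) = (-2/5, -33/5).

(-2/5, -33/5)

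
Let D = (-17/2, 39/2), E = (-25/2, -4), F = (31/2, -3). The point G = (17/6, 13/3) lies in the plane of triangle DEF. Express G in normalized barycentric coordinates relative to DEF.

Signed area of the reference triangle: [DEF] = ½·((-17/2)·(-4−(-3)) + (-25/2)·(-3−(39/2)) + (31/2)·(39/2−(-4))) = ½·(17/2 + 1125/4 + 1457/4) = 327.
[GEF] = ½·((17/6)·(-4−(-3)) + (-25/2)·(-3−(13/3)) + (31/2)·(13/3−(-4))) = ½·(-17/6 + 275/3 + 775/6) = 109, so the D-coordinate is 109/327 = 1/3.
[DGF] = ½·((-17/2)·(13/3−(-3)) + (17/6)·(-3−(39/2)) + (31/2)·(39/2−(13/3))) = ½·(-187/3 − 255/4 + 2821/12) = 109/2, so the E-coordinate is 1/6.
[DEG] = ½·((-17/2)·(-4−(13/3)) + (-25/2)·(13/3−(39/2)) + (17/6)·(39/2−(-4))) = ½·(425/6 + 2275/12 + 799/12) = 327/2, so the F-coordinate is 1/2.

(1/3, 1/6, 1/2)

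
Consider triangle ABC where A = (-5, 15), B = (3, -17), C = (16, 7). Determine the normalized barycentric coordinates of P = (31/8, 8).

Signed area of the reference triangle: [ABC] = ½·((-5)·(-17−7) + 3·(7−15) + 16·(15−(-17))) = ½·(120 − 24 + 512) = 304.
[PBC] = ½·((31/8)·(-17−7) + 3·(7−8) + 16·(8−(-17))) = ½·(-93 − 3 + 400) = 152, so the A-coordinate is 152/304 = 1/2.
[APC] = ½·((-5)·(8−7) + (31/8)·(7−15) + 16·(15−8)) = ½·(-5 − 31 + 112) = 38, so the B-coordinate is 1/8.
[ABP] = ½·((-5)·(-17−8) + 3·(8−15) + (31/8)·(15−(-17))) = ½·(125 − 21 + 124) = 114, so the C-coordinate is 3/8.
Check: 1/2 + 1/8 + 3/8 = 1.

(1/2, 1/8, 3/8)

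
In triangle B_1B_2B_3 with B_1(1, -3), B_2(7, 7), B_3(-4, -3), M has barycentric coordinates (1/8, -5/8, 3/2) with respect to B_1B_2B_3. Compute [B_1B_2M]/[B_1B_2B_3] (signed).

3/2

The signed ratio [B_1B_2M]/[B_1B_2B_3] equals the barycentric coordinate of M at vertex B_3, which is 3/2.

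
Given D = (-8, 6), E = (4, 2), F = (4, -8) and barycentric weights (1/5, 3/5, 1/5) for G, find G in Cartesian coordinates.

(8/5, 4/5)

G = (1/5)·D + (3/5)·E + (1/5)·F.
x-coordinate: (1/5)·(-8) + (3/5)·4 + (1/5)·4 = 8/5.
y-coordinate: (1/5)·6 + (3/5)·2 + (1/5)·(-8) = 4/5.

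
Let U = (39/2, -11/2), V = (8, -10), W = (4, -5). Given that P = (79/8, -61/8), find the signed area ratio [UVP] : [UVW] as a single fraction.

[UVW] = ½·((39/2)·(-10−(-5)) + 8·(-5−(-11/2)) + 4·(-11/2−(-10))) = ½·(-195/2 + 4 + 18) = -151/4.
[UVP] = ½·((39/2)·(-10−(-61/8)) + 8·(-61/8−(-11/2)) + (79/8)·(-11/2−(-10))) = ½·(-741/16 − 17 + 711/16) = -151/16, so the ratio is (-151/16)/(-151/4) = 1/4.

1/4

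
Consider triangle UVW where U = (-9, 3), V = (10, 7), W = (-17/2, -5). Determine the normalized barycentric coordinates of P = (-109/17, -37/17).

(3/17, 2/17, 12/17)

Signed area of the reference triangle: [UVW] = ½·((-9)·(7−(-5)) + 10·(-5−3) + (-17/2)·(3−7)) = ½·(-108 − 80 + 34) = -77.
[PVW] = ½·((-109/17)·(7−(-5)) + 10·(-5−(-37/17)) + (-17/2)·(-37/17−7)) = ½·(-1308/17 − 480/17 + 78) = -231/17, so the U-coordinate is (-231/17)/(-77) = 3/17.
[UPW] = ½·((-9)·(-37/17−(-5)) + (-109/17)·(-5−3) + (-17/2)·(3−(-37/17))) = ½·(-432/17 + 872/17 − 44) = -154/17, so the V-coordinate is 2/17.
[UVP] = ½·((-9)·(7−(-37/17)) + 10·(-37/17−3) + (-109/17)·(3−7)) = ½·(-1404/17 − 880/17 + 436/17) = -924/17, so the W-coordinate is 12/17.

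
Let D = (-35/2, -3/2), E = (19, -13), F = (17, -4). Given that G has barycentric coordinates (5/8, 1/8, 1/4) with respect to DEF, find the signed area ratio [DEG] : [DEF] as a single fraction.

1/4

The signed ratio [DEG]/[DEF] equals the barycentric coordinate of G at vertex F, which is 1/4.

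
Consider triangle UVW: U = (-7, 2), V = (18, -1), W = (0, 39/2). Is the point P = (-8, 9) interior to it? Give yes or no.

no

Barycentric coordinates of P: (706/917, -19/131, 344/917).
The three coordinates are positive, negative, positive; a point is interior exactly when all three are positive.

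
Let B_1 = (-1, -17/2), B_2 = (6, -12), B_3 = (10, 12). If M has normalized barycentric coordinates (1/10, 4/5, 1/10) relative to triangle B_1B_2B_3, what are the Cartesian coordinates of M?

(57/10, -37/4)

M = (1/10)·B_1 + (4/5)·B_2 + (1/10)·B_3.
x-coordinate: (1/10)·(-1) + (4/5)·6 + (1/10)·10 = 57/10.
y-coordinate: (1/10)·(-17/2) + (4/5)·(-12) + (1/10)·12 = -37/4.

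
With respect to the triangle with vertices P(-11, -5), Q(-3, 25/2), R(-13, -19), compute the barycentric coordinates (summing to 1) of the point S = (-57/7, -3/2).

(2/7, 3/7, 2/7)

Signed area of the reference triangle: [PQR] = ½·((-11)·(25/2−(-19)) + (-3)·(-19−(-5)) + (-13)·(-5−(25/2))) = ½·(-693/2 + 42 + 455/2) = -77/2.
[SQR] = ½·((-57/7)·(25/2−(-19)) + (-3)·(-19−(-3/2)) + (-13)·(-3/2−(25/2))) = ½·(-513/2 + 105/2 + 182) = -11, so the P-coordinate is (-11)/(-77/2) = 2/7.
[PSR] = ½·((-11)·(-3/2−(-19)) + (-57/7)·(-19−(-5)) + (-13)·(-5−(-3/2))) = ½·(-385/2 + 114 + 91/2) = -33/2, so the Q-coordinate is 3/7.
[PQS] = ½·((-11)·(25/2−(-3/2)) + (-3)·(-3/2−(-5)) + (-57/7)·(-5−(25/2))) = ½·(-154 − 21/2 + 285/2) = -11, so the R-coordinate is 2/7.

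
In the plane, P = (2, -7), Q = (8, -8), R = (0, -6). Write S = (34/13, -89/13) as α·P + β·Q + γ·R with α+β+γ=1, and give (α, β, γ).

(5/13, 3/13, 5/13)

Signed area of the reference triangle: [PQR] = ½·(2·(-8−(-6)) + 8·(-6−(-7)) + 0·(-7−(-8))) = ½·(-4 + 8 + 0) = 2.
[SQR] = ½·((34/13)·(-8−(-6)) + 8·(-6−(-89/13)) + 0·(-89/13−(-8))) = ½·(-68/13 + 88/13 + 0) = 10/13, so the P-coordinate is (10/13)/2 = 5/13.
[PSR] = ½·(2·(-89/13−(-6)) + (34/13)·(-6−(-7)) + 0·(-7−(-89/13))) = ½·(-22/13 + 34/13 + 0) = 6/13, so the Q-coordinate is 3/13.
[PQS] = ½·(2·(-8−(-89/13)) + 8·(-89/13−(-7)) + (34/13)·(-7−(-8))) = ½·(-30/13 + 16/13 + 34/13) = 10/13, so the R-coordinate is 5/13.
Check: 5/13 + 3/13 + 5/13 = 1.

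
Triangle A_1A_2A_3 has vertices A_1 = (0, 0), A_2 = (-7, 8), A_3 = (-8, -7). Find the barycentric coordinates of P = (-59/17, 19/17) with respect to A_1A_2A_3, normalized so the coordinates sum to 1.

(9/17, 5/17, 3/17)

Signed area of the reference triangle: [A_1A_2A_3] = ½·(0·(8−(-7)) + (-7)·(-7−0) + (-8)·(0−8)) = ½·(0 + 49 + 64) = 113/2.
[PA_2A_3] = ½·((-59/17)·(8−(-7)) + (-7)·(-7−(19/17)) + (-8)·(19/17−8)) = ½·(-885/17 + 966/17 + 936/17) = 1017/34, so the A_1-coordinate is (1017/34)/(113/2) = 9/17.
[A_1PA_3] = ½·(0·(19/17−(-7)) + (-59/17)·(-7−0) + (-8)·(0−(19/17))) = ½·(0 + 413/17 + 152/17) = 565/34, so the A_2-coordinate is 5/17.
[A_1A_2P] = ½·(0·(8−(19/17)) + (-7)·(19/17−0) + (-59/17)·(0−8)) = ½·(0 − 133/17 + 472/17) = 339/34, so the A_3-coordinate is 3/17.
Check: 9/17 + 5/17 + 3/17 = 1.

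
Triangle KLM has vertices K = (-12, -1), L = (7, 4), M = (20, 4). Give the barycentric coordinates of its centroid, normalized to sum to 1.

(1/3, 1/3, 1/3)

The centroid is the average of the vertices, so each weight is 1/3.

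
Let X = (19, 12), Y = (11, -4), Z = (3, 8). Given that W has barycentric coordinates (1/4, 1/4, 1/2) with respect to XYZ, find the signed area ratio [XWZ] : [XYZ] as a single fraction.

1/4

The signed ratio [XWZ]/[XYZ] equals the barycentric coordinate of W at vertex Y, which is 1/4.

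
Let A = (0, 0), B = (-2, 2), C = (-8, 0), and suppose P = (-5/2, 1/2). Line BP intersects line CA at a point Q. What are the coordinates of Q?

(-8/3, 0)

Barycentric coordinates of P with respect to ABC: (1/2, 1/4, 1/4).
On side CA the B-coordinate is zero; dropping P's B-weight 1/4 and renormalizing the remaining 1/4 : 1/2 gives weights 1/3, 2/3 on C, A.
Q = (1/3)·(-8, 0) + (2/3)·(0, 0) = (-8/3, 0).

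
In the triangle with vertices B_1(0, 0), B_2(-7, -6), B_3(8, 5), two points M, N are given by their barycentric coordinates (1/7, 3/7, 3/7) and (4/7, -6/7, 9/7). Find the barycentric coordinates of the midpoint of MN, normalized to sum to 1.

(5/14, -3/14, 6/7)

Since both coordinate triples sum to 1, the midpoint's barycentrics are the componentwise average.
(1/7+4/7)/2 = 5/14; similarly -3/14 and 6/7.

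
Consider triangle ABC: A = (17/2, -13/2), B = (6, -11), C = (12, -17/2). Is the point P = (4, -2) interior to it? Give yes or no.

no

Barycentric coordinates of P: (236/83, -27/83, -126/83).
The three coordinates are positive, negative, negative; a point is interior exactly when all three are positive.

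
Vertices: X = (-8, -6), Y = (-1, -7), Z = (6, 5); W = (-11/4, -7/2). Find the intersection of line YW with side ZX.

Barycentric coordinates of W with respect to XYZ: (1/2, 1/4, 1/4).
On side ZX the Y-coordinate is zero; dropping W's Y-weight 1/4 and renormalizing the remaining 1/4 : 1/2 gives weights 1/3, 2/3 on Z, X.
V = (1/3)·(6, 5) + (2/3)·(-8, -6) = (-10/3, -7/3).

(-10/3, -7/3)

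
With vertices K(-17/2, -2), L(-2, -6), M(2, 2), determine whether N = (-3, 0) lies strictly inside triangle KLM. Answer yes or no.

yes

Barycentric coordinates of N: (8/17, 1/68, 35/68).
The three coordinates are positive, positive, positive; a point is interior exactly when all three are positive.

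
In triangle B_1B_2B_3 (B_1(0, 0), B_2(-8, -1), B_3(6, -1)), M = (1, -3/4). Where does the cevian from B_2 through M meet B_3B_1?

(4, -2/3)

Barycentric coordinates of M with respect to B_1B_2B_3: (1/4, 1/4, 1/2).
On side B_3B_1 the B_2-coordinate is zero; dropping M's B_2-weight 1/4 and renormalizing the remaining 1/2 : 1/4 gives weights 2/3, 1/3 on B_3, B_1.
N = (2/3)·(6, -1) + (1/3)·(0, 0) = (4, -2/3).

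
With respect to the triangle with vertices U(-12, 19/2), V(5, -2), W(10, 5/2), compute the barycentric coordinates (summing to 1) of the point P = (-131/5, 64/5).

(8/5, 1/5, -4/5)

Signed area of the reference triangle: [UVW] = ½·((-12)·(-2−(5/2)) + 5·(5/2−(19/2)) + 10·(19/2−(-2))) = ½·(54 − 35 + 115) = 67.
[PVW] = ½·((-131/5)·(-2−(5/2)) + 5·(5/2−(64/5)) + 10·(64/5−(-2))) = ½·(1179/10 − 103/2 + 148) = 536/5, so the U-coordinate is (536/5)/67 = 8/5.
[UPW] = ½·((-12)·(64/5−(5/2)) + (-131/5)·(5/2−(19/2)) + 10·(19/2−(64/5))) = ½·(-618/5 + 917/5 − 33) = 67/5, so the V-coordinate is 1/5.
[UVP] = ½·((-12)·(-2−(64/5)) + 5·(64/5−(19/2)) + (-131/5)·(19/2−(-2))) = ½·(888/5 + 33/2 − 3013/10) = -268/5, so the W-coordinate is -4/5.
Check: 8/5 + 1/5 − 4/5 = 1.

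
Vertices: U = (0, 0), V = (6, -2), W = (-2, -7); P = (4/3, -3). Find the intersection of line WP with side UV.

(3, -1)

Barycentric coordinates of P with respect to UVW: (1/3, 1/3, 1/3).
On side UV the W-coordinate is zero; dropping P's W-weight 1/3 and renormalizing the remaining 1/3 : 1/3 gives weights 1/2, 1/2 on U, V.
Q = (1/2)·(0, 0) + (1/2)·(6, -2) = (3, -1).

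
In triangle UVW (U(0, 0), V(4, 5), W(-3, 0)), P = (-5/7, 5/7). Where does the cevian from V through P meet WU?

(-3/2, 0)

Barycentric coordinates of P with respect to UVW: (3/7, 1/7, 3/7).
On side WU the V-coordinate is zero; dropping P's V-weight 1/7 and renormalizing the remaining 3/7 : 3/7 gives weights 1/2, 1/2 on W, U.
Q = (1/2)·(-3, 0) + (1/2)·(0, 0) = (-3/2, 0).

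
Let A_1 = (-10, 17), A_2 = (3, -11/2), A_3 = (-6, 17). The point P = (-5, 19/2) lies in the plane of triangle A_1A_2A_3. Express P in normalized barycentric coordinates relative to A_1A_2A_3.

(1/2, 1/3, 1/6)

Signed area of the reference triangle: [A_1A_2A_3] = ½·((-10)·(-11/2−17) + 3·(17−17) + (-6)·(17−(-11/2))) = ½·(225 + 0 − 135) = 45.
[PA_2A_3] = ½·((-5)·(-11/2−17) + 3·(17−(19/2)) + (-6)·(19/2−(-11/2))) = ½·(225/2 + 45/2 − 90) = 45/2, so the A_1-coordinate is (45/2)/45 = 1/2.
[A_1PA_3] = ½·((-10)·(19/2−17) + (-5)·(17−17) + (-6)·(17−(19/2))) = ½·(75 + 0 − 45) = 15, so the A_2-coordinate is 1/3.
[A_1A_2P] = ½·((-10)·(-11/2−(19/2)) + 3·(19/2−17) + (-5)·(17−(-11/2))) = ½·(150 − 45/2 − 225/2) = 15/2, so the A_3-coordinate is 1/6.
Check: 1/2 + 1/3 + 1/6 = 1.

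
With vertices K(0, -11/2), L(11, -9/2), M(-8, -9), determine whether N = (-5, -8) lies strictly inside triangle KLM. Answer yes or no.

Barycentric coordinates of N: (11/61, 5/61, 45/61).
The three coordinates are positive, positive, positive; a point is interior exactly when all three are positive.

yes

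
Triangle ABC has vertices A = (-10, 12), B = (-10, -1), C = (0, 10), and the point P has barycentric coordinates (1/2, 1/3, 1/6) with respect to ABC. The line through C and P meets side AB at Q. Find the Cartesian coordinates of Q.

(-10, 34/5)

Line CP meets AB where the C-coordinate vanishes; zeroing P's C-weight and renormalizing leaves A, B-weights 1/2 : 1/3 → (3/5, 2/5).
So Q = (3/5)·A + (2/5)·B = (-10, 34/5).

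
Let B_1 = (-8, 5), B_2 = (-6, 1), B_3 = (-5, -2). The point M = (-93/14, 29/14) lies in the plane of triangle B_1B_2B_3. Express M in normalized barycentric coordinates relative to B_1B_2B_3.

(3/7, 5/14, 3/14)

Signed area of the reference triangle: [B_1B_2B_3] = ½·((-8)·(1−(-2)) + (-6)·(-2−5) + (-5)·(5−1)) = ½·(-24 + 42 − 20) = -1.
[MB_2B_3] = ½·((-93/14)·(1−(-2)) + (-6)·(-2−(29/14)) + (-5)·(29/14−1)) = ½·(-279/14 + 171/7 − 75/14) = -3/7, so the B_1-coordinate is (-3/7)/(-1) = 3/7.
[B_1MB_3] = ½·((-8)·(29/14−(-2)) + (-93/14)·(-2−5) + (-5)·(5−(29/14))) = ½·(-228/7 + 93/2 − 205/14) = -5/14, so the B_2-coordinate is 5/14.
[B_1B_2M] = ½·((-8)·(1−(29/14)) + (-6)·(29/14−5) + (-93/14)·(5−1)) = ½·(60/7 + 123/7 − 186/7) = -3/14, so the B_3-coordinate is 3/14.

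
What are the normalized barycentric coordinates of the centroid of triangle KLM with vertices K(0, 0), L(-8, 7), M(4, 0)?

The centroid is the average of the vertices, so each weight is 1/3.

(1/3, 1/3, 1/3)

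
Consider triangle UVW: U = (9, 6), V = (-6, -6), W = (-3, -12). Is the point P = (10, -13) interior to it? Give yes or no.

no

Barycentric coordinates of P: (25/42, -41/21, 33/14).
The three coordinates are positive, negative, positive; a point is interior exactly when all three are positive.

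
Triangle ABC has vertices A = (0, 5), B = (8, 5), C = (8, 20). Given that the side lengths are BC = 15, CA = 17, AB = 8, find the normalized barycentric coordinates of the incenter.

The incenter has barycentric coordinates proportional to the opposite side lengths: (15 : 17 : 8).
Normalizing by 15+17+8 = 40 gives (3/8, 17/40, 1/5).

(3/8, 17/40, 1/5)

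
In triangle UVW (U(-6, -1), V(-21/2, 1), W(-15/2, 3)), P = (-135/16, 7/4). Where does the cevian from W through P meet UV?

Barycentric coordinates of P with respect to UVW: (1/8, 3/8, 1/2).
On side UV the W-coordinate is zero; dropping P's W-weight 1/2 and renormalizing the remaining 1/8 : 3/8 gives weights 1/4, 3/4 on U, V.
Q = (1/4)·(-6, -1) + (3/4)·(-21/2, 1) = (-75/8, 1/2).

(-75/8, 1/2)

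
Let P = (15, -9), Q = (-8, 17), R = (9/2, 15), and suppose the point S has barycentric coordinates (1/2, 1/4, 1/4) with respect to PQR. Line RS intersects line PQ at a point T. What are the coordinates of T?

Line RS meets PQ where the R-coordinate vanishes; zeroing S's R-weight and renormalizing leaves P, Q-weights 1/2 : 1/4 → (2/3, 1/3).
So T = (2/3)·P + (1/3)·Q = (22/3, -1/3).

(22/3, -1/3)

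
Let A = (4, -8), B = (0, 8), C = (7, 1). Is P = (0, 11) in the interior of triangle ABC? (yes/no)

Barycentric coordinates of P: (-1/4, 31/28, 1/7).
The three coordinates are negative, positive, positive; a point is interior exactly when all three are positive.

no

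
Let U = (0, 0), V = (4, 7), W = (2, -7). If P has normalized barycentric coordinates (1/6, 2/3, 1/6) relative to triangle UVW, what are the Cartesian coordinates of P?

P = (1/6)·U + (2/3)·V + (1/6)·W.
x-coordinate: (1/6)·0 + (2/3)·4 + (1/6)·2 = 3.
y-coordinate: (1/6)·0 + (2/3)·7 + (1/6)·(-7) = 7/2.

(3, 7/2)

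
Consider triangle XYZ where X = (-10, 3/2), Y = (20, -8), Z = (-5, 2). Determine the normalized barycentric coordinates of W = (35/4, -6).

(1, 3/4, -3/4)

Signed area of the reference triangle: [XYZ] = ½·((-10)·(-8−2) + 20·(2−(3/2)) + (-5)·(3/2−(-8))) = ½·(100 + 10 − 95/2) = 125/4.
[WYZ] = ½·((35/4)·(-8−2) + 20·(2−(-6)) + (-5)·(-6−(-8))) = ½·(-175/2 + 160 − 10) = 125/4, so the X-coordinate is (125/4)/(125/4) = 1.
[XWZ] = ½·((-10)·(-6−2) + (35/4)·(2−(3/2)) + (-5)·(3/2−(-6))) = ½·(80 + 35/8 − 75/2) = 375/16, so the Y-coordinate is 3/4.
[XYW] = ½·((-10)·(-8−(-6)) + 20·(-6−(3/2)) + (35/4)·(3/2−(-8))) = ½·(20 − 150 + 665/8) = -375/16, so the Z-coordinate is -3/4.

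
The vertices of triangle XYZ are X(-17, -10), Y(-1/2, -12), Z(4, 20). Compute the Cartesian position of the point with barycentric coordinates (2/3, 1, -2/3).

(-29/2, -32)

W = (2/3)·X + 1·Y + (-2/3)·Z.
x-coordinate: (2/3)·(-17) + 1·(-1/2) + (-2/3)·4 = -29/2.
y-coordinate: (2/3)·(-10) + 1·(-12) + (-2/3)·20 = -32.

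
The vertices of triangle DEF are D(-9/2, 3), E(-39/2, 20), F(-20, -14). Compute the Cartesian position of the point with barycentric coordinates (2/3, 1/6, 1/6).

G = (2/3)·D + (1/6)·E + (1/6)·F.
x-coordinate: (2/3)·(-9/2) + (1/6)·(-39/2) + (1/6)·(-20) = -115/12.
y-coordinate: (2/3)·3 + (1/6)·20 + (1/6)·(-14) = 3.

(-115/12, 3)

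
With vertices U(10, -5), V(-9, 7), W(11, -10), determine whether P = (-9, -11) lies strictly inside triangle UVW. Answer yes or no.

no

Barycentric coordinates of P: (-360/83, 101/83, 342/83).
The three coordinates are negative, positive, positive; a point is interior exactly when all three are positive.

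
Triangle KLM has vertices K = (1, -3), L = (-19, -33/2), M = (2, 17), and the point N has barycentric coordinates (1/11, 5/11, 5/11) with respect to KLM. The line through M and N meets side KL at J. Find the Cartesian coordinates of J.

(-47/3, -57/4)

Line MN meets KL where the M-coordinate vanishes; zeroing N's M-weight and renormalizing leaves K, L-weights 1/11 : 5/11 → (1/6, 5/6).
So J = (1/6)·K + (5/6)·L = (-47/3, -57/4).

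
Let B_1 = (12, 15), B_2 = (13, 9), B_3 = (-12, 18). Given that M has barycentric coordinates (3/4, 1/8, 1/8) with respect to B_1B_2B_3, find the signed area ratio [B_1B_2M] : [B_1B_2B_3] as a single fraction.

The signed ratio [B_1B_2M]/[B_1B_2B_3] equals the barycentric coordinate of M at vertex B_3, which is 1/8.

1/8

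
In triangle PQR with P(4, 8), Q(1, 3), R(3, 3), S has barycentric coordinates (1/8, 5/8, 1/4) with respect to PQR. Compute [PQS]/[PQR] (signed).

1/4

The signed ratio [PQS]/[PQR] equals the barycentric coordinate of S at vertex R, which is 1/4.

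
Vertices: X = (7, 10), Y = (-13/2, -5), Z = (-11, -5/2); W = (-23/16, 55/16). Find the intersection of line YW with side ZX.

Barycentric coordinates of W with respect to XYZ: (1/2, 1/8, 3/8).
On side ZX the Y-coordinate is zero; dropping W's Y-weight 1/8 and renormalizing the remaining 3/8 : 1/2 gives weights 3/7, 4/7 on Z, X.
V = (3/7)·(-11, -5/2) + (4/7)·(7, 10) = (-5/7, 65/14).

(-5/7, 65/14)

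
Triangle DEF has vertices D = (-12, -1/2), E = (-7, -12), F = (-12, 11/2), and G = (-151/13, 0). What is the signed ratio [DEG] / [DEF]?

[DEF] = ½·((-12)·(-12−(11/2)) + (-7)·(11/2−(-1/2)) + (-12)·(-1/2−(-12))) = ½·(210 − 42 − 138) = 15.
[DEG] = ½·((-12)·(-12−0) + (-7)·(0−(-1/2)) + (-151/13)·(-1/2−(-12))) = ½·(144 − 7/2 − 3473/26) = 45/13, so the ratio is (45/13)/15 = 3/13.

3/13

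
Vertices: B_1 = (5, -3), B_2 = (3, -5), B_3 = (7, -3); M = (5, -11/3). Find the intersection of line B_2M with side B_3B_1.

Barycentric coordinates of M with respect to B_1B_2B_3: (1/3, 1/3, 1/3).
On side B_3B_1 the B_2-coordinate is zero; dropping M's B_2-weight 1/3 and renormalizing the remaining 1/3 : 1/3 gives weights 1/2, 1/2 on B_3, B_1.
N = (1/2)·(7, -3) + (1/2)·(5, -3) = (6, -3).

(6, -3)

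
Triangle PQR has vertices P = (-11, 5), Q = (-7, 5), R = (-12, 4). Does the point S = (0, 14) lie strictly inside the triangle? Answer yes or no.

no

Barycentric coordinates of S: (19/2, 1/2, -9).
The three coordinates are positive, positive, negative; a point is interior exactly when all three are positive.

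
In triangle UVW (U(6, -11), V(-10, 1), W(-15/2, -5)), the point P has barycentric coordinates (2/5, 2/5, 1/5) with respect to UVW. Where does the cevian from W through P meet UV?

(-2, -5)

Line WP meets UV where the W-coordinate vanishes; zeroing P's W-weight and renormalizing leaves U, V-weights 2/5 : 2/5 → (1/2, 1/2).
So Q = (1/2)·U + (1/2)·V = (-2, -5).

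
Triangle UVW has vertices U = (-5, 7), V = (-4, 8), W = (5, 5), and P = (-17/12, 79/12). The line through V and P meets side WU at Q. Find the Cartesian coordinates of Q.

Barycentric coordinates of P with respect to UVW: (5/12, 1/4, 1/3).
On side WU the V-coordinate is zero; dropping P's V-weight 1/4 and renormalizing the remaining 1/3 : 5/12 gives weights 4/9, 5/9 on W, U.
Q = (4/9)·(5, 5) + (5/9)·(-5, 7) = (-5/9, 55/9).

(-5/9, 55/9)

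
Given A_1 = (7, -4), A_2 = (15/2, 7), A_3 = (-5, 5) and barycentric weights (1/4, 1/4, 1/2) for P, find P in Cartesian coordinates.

(9/8, 13/4)

P = (1/4)·A_1 + (1/4)·A_2 + (1/2)·A_3.
x-coordinate: (1/4)·7 + (1/4)·(15/2) + (1/2)·(-5) = 9/8.
y-coordinate: (1/4)·(-4) + (1/4)·7 + (1/2)·5 = 13/4.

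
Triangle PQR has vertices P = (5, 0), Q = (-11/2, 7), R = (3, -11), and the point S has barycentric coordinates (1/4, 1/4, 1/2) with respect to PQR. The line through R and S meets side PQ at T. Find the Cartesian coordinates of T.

(-1/4, 7/2)

Line RS meets PQ where the R-coordinate vanishes; zeroing S's R-weight and renormalizing leaves P, Q-weights 1/4 : 1/4 → (1/2, 1/2).
So T = (1/2)·P + (1/2)·Q = (-1/4, 7/2).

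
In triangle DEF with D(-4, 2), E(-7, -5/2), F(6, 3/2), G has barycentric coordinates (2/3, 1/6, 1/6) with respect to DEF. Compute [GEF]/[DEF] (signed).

2/3

The signed ratio [GEF]/[DEF] equals the barycentric coordinate of G at vertex D, which is 2/3.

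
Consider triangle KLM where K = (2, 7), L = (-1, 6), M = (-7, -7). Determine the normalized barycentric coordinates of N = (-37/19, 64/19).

(2/19, 13/19, 4/19)

Signed area of the reference triangle: [KLM] = ½·(2·(6−(-7)) + (-1)·(-7−7) + (-7)·(7−6)) = ½·(26 + 14 − 7) = 33/2.
[NLM] = ½·((-37/19)·(6−(-7)) + (-1)·(-7−(64/19)) + (-7)·(64/19−6)) = ½·(-481/19 + 197/19 + 350/19) = 33/19, so the K-coordinate is (33/19)/(33/2) = 2/19.
[KNM] = ½·(2·(64/19−(-7)) + (-37/19)·(-7−7) + (-7)·(7−(64/19))) = ½·(394/19 + 518/19 − 483/19) = 429/38, so the L-coordinate is 13/19.
[KLN] = ½·(2·(6−(64/19)) + (-1)·(64/19−7) + (-37/19)·(7−6)) = ½·(100/19 + 69/19 − 37/19) = 66/19, so the M-coordinate is 4/19.
Check: 2/19 + 13/19 + 4/19 = 1.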